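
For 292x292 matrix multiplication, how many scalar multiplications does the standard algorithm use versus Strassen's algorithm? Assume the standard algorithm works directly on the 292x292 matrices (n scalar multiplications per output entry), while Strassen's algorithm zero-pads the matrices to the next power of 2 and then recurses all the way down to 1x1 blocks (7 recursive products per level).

Matrix multiplication for 292x292 matrices:

Strassen's algorithm requires power-of-2 dimensions. Pad 292x292 to 512x512 (next power of 2).

Standard algorithm: 292^3 = 24897088 multiplications
Strassen's algorithm: 7^(log2(512)) = 7^9 = 40353607 multiplications
Difference: 24897088 - 40353607 = -15456519 (Strassen uses MORE here due to padding overhead — for small or just-over-power-of-2 n, padding can outweigh the per-level savings)

Standard: 24897088 multiplications (292^3). Strassen: 40353607 multiplications (7^9, after padding to 512x512). Strassen reduces 8 recursive multiplications to 7 at each level.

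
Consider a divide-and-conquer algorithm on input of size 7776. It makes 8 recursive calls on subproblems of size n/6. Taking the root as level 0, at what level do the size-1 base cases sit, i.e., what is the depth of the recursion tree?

For divide and conquer with division factor 6:

Problem sizes at each level:
Level 0: 7776
Level 1: 1296
Level 2: 216
Level 3: 36
Level 4: 6
Level 5: 1

The root is level 0 and the size-1 base case is level 5 (the tree spans levels 0 through 5, i.e. 6 levels counting the root), so the depth is the number of divisions: log_6(7776) = 5

The recursion tree depth is log_6(7776) = 5. At each level, the problem size is divided by 6, so it takes 5 divisions to reduce to a base case of size 1. The algorithm makes 8 recursive calls at each level.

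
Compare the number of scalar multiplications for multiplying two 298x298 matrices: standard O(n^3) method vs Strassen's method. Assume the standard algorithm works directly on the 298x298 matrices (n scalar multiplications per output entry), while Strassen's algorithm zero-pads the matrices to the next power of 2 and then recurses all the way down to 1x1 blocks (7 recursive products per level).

Matrix multiplication for 298x298 matrices:

Strassen's algorithm requires power-of-2 dimensions. Pad 298x298 to 512x512 (next power of 2).

Standard algorithm: 298^3 = 26463592 multiplications
Strassen's algorithm: 7^(log2(512)) = 7^9 = 40353607 multiplications
Difference: 26463592 - 40353607 = -13890015 (Strassen uses MORE here due to padding overhead — for small or just-over-power-of-2 n, padding can outweigh the per-level savings)

Standard: 26463592 multiplications (298^3). Strassen: 40353607 multiplications (7^9, after padding to 512x512). Strassen reduces 8 recursive multiplications to 7 at each level.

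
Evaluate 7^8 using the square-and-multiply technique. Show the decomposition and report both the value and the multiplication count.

Computing 7^8 by squaring (build up from 7^1; each line after the first costs one multiplication):

7^1 = 7
7^2 = (7^1)^2 = 7^2 = 49
7^4 = (7^2)^2 = 49^2 = 2401
7^8 = (7^4)^2 = 2401^2 = 5764801

Result: 5764801
Multiplications needed: 3 (3 lines after 7^1)

7^8 = 5764801. Using exponentiation by squaring, this requires 3 multiplications. The key idea: if the exponent is even, square the half-power; if odd, multiply by the base once.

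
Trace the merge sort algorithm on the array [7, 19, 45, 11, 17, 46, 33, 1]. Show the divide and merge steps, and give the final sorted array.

Merge sort trace:

Split: [7, 19, 45, 11, 17, 46, 33, 1] -> [7, 19, 45, 11] and [17, 46, 33, 1]
  Split: [7, 19, 45, 11] -> [7, 19] and [45, 11]
    Split: [7, 19] -> [7] and [19]
    Merge: [7] + [19] -> [7, 19]
    Split: [45, 11] -> [45] and [11]
    Merge: [45] + [11] -> [11, 45]
  Merge: [7, 19] + [11, 45] -> [7, 11, 19, 45]
  Split: [17, 46, 33, 1] -> [17, 46] and [33, 1]
    Split: [17, 46] -> [17] and [46]
    Merge: [17] + [46] -> [17, 46]
    Split: [33, 1] -> [33] and [1]
    Merge: [33] + [1] -> [1, 33]
  Merge: [17, 46] + [1, 33] -> [1, 17, 33, 46]
Merge: [7, 11, 19, 45] + [1, 17, 33, 46] -> [1, 7, 11, 17, 19, 33, 45, 46]

Final sorted array: [1, 7, 11, 17, 19, 33, 45, 46]

The merge sort proceeds by recursively splitting the array and merging sorted halves.
After all merges, the sorted array is [1, 7, 11, 17, 19, 33, 45, 46].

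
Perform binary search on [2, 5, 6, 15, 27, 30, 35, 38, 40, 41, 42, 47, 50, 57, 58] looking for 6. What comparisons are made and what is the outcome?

Binary search for 6 in [2, 5, 6, 15, 27, 30, 35, 38, 40, 41, 42, 47, 50, 57, 58]:

lo=0, hi=14, mid=7, arr[mid]=38 -> 38 > 6, search left half
lo=0, hi=6, mid=3, arr[mid]=15 -> 15 > 6, search left half
lo=0, hi=2, mid=1, arr[mid]=5 -> 5 < 6, search right half
lo=2, hi=2, mid=2, arr[mid]=6 -> Found target at index 2!

Binary search finds 6 at index 2 after 4 comparisons. The search repeatedly halves the search space by comparing with the middle element.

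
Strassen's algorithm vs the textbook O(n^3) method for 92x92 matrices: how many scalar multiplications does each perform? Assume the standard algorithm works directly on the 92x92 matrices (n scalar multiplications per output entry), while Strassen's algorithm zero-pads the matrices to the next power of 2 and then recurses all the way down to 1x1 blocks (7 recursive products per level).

Matrix multiplication for 92x92 matrices:

Strassen's algorithm requires power-of-2 dimensions. Pad 92x92 to 128x128 (next power of 2).

Standard algorithm: 92^3 = 778688 multiplications
Strassen's algorithm: 7^(log2(128)) = 7^7 = 823543 multiplications
Difference: 778688 - 823543 = -44855 (Strassen uses MORE here due to padding overhead — for small or just-over-power-of-2 n, padding can outweigh the per-level savings)

Standard: 778688 multiplications (92^3). Strassen: 823543 multiplications (7^7, after padding to 128x128). Strassen reduces 8 recursive multiplications to 7 at each level.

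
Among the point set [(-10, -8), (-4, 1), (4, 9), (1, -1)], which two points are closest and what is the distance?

Computing all pairwise distances among 4 points:

d((-10, -8), (-4, 1)) = 10.8167
d((-10, -8), (4, 9)) = 22.0227
d((-10, -8), (1, -1)) = 13.0384
d((-4, 1), (4, 9)) = 11.3137
d((-4, 1), (1, -1)) = 5.3852 <-- minimum
d((4, 9), (1, -1)) = 10.4403

Closest pair: (-4, 1) and (1, -1) with distance 5.3852

The closest pair is (-4, 1) and (1, -1) with Euclidean distance 5.3852. For 4 points, brute-force pairwise comparison is shown above. For large n, the divide-and-conquer algorithm (sort by x, recurse on halves, check the dividing strip) achieves O(n log n).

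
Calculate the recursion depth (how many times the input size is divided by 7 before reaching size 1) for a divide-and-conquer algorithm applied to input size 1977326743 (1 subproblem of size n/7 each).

For divide and conquer with division factor 7:

Problem sizes at each level:
Level 0: 1977326743
Level 1: 282475249
Level 2: 40353607
Level 3: 5764801
Level 4: 823543
Level 5: 117649
Level 6: 16807
Level 7: 2401
Level 8: 343
Level 9: 49
Level 10: 7
Level 11: 1

The root is level 0 and the size-1 base case is level 11 (the tree spans levels 0 through 11, i.e. 12 levels counting the root), so the depth is the number of divisions: log_7(1977326743) = 11

The recursion tree depth is log_7(1977326743) = 11. At each level, the problem size is divided by 7, so it takes 11 divisions to reduce to a base case of size 1. The algorithm makes 1 recursive call at each level.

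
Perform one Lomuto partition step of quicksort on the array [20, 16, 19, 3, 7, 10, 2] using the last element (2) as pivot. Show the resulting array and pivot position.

Lomuto partition with pivot = 2:

Initial array: [20, 16, 19, 3, 7, 10, 2]

arr[0]=20 > 2: no swap
arr[1]=16 > 2: no swap
arr[2]=19 > 2: no swap
arr[3]=3 > 2: no swap
arr[4]=7 > 2: no swap
arr[5]=10 > 2: no swap

Place pivot at position 0: [2, 16, 19, 3, 7, 10, 20]
Pivot position: 0

After partitioning with pivot 2, the array becomes [2, 16, 19, 3, 7, 10, 20]. The pivot is placed at index 0. All elements to the left of the pivot are <= 2, and all elements to the right are > 2.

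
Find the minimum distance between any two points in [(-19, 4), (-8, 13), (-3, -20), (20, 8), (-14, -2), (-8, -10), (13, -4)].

Computing all pairwise distances among 7 points:

d((-19, 4), (-8, 13)) = 14.2127
d((-19, 4), (-3, -20)) = 28.8444
d((-19, 4), (20, 8)) = 39.2046
d((-19, 4), (-14, -2)) = 7.8102 <-- minimum
d((-19, 4), (-8, -10)) = 17.8045
d((-19, 4), (13, -4)) = 32.9848
d((-8, 13), (-3, -20)) = 33.3766
d((-8, 13), (20, 8)) = 28.4429
d((-8, 13), (-14, -2)) = 16.1555
d((-8, 13), (-8, -10)) = 23.0
d((-8, 13), (13, -4)) = 27.0185
d((-3, -20), (20, 8)) = 36.2353
d((-3, -20), (-14, -2)) = 21.095
d((-3, -20), (-8, -10)) = 11.1803
d((-3, -20), (13, -4)) = 22.6274
d((20, 8), (-14, -2)) = 35.4401
d((20, 8), (-8, -10)) = 33.2866
d((20, 8), (13, -4)) = 13.8924
d((-14, -2), (-8, -10)) = 10.0
d((-14, -2), (13, -4)) = 27.074
d((-8, -10), (13, -4)) = 21.8403

Closest pair: (-19, 4) and (-14, -2) with distance 7.8102

The closest pair is (-19, 4) and (-14, -2) with Euclidean distance 7.8102. For 7 points, brute-force pairwise comparison is shown above. For large n, the divide-and-conquer algorithm (sort by x, recurse on halves, check the dividing strip) achieves O(n log n).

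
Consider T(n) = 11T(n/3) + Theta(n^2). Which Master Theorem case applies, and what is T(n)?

Master Theorem for T(n) = 11T(n/3) + O(n^2):

a = 11, b = 3, c = 2
log_b(a) = log_3(11) = 2.1827

Case 1: c = 2 < log_3(11) = 2.1827
T(n) = O(n^(log_3 11))

For T(n) = 11T(n/3) + O(n^2): log_3(11) = 2.1827. This is Case 1 of the Master Theorem (c < log_b(a), work dominated by leaves), giving O(n^(log_3 11)).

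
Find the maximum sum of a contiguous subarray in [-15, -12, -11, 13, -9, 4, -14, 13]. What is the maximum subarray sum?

Using Kadane's algorithm on [-15, -12, -11, 13, -9, 4, -14, 13]:

Scanning through the array:
Position 1 (value -12): max_ending_here = -12, max_so_far = -12
Position 2 (value -11): max_ending_here = -11, max_so_far = -11
Position 3 (value 13): max_ending_here = 13, max_so_far = 13
Position 4 (value -9): max_ending_here = 4, max_so_far = 13
Position 5 (value 4): max_ending_here = 8, max_so_far = 13
Position 6 (value -14): max_ending_here = -6, max_so_far = 13
Position 7 (value 13): max_ending_here = 13, max_so_far = 13

Maximum subarray: [13]
Maximum sum: 13

The maximum subarray is [13] with sum 13. This subarray runs from index 3 to index 3.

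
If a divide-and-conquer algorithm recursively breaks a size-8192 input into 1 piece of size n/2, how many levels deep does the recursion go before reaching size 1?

For divide and conquer with division factor 2:

Problem sizes at each level:
Level 0: 8192
Level 1: 4096
Level 2: 2048
Level 3: 1024
Level 4: 512
Level 5: 256
Level 6: 128
Level 7: 64
Level 8: 32
Level 9: 16
Level 10: 8
Level 11: 4
Level 12: 2
Level 13: 1

The root is level 0 and the size-1 base case is level 13 (the tree spans levels 0 through 13, i.e. 14 levels counting the root), so the depth is the number of divisions: log_2(8192) = 13

The recursion tree depth is log_2(8192) = 13. At each level, the problem size is divided by 2, so it takes 13 divisions to reduce to a base case of size 1. The algorithm makes 1 recursive call at each level.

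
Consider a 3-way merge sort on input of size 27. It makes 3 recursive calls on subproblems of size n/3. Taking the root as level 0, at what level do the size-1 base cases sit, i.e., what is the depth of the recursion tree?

For divide and conquer with division factor 3:

Problem sizes at each level:
Level 0: 27
Level 1: 9
Level 2: 3
Level 3: 1

The root is level 0 and the size-1 base case is level 3 (the tree spans levels 0 through 3, i.e. 4 levels counting the root), so the depth is the number of divisions: log_3(27) = 3

The recursion tree depth is log_3(27) = 3. At each level, the problem size is divided by 3, so it takes 3 divisions to reduce to a base case of size 1. The algorithm makes 3 recursive calls at each level.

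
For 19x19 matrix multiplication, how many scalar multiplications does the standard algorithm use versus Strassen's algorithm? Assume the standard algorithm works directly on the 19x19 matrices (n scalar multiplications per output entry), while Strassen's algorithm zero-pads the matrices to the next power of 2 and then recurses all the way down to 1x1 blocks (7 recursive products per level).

Matrix multiplication for 19x19 matrices:

Strassen's algorithm requires power-of-2 dimensions. Pad 19x19 to 32x32 (next power of 2).

Standard algorithm: 19^3 = 6859 multiplications
Strassen's algorithm: 7^(log2(32)) = 7^5 = 16807 multiplications
Difference: 6859 - 16807 = -9948 (Strassen uses MORE here due to padding overhead — for small or just-over-power-of-2 n, padding can outweigh the per-level savings)

Standard: 6859 multiplications (19^3). Strassen: 16807 multiplications (7^5, after padding to 32x32). Strassen reduces 8 recursive multiplications to 7 at each level.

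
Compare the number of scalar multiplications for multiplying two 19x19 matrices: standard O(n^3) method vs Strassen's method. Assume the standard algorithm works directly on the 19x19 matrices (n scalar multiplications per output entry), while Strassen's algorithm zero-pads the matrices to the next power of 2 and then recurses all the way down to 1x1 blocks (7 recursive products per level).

Matrix multiplication for 19x19 matrices:

Strassen's algorithm requires power-of-2 dimensions. Pad 19x19 to 32x32 (next power of 2).

Standard algorithm: 19^3 = 6859 multiplications
Strassen's algorithm: 7^(log2(32)) = 7^5 = 16807 multiplications
Difference: 6859 - 16807 = -9948 (Strassen uses MORE here due to padding overhead — for small or just-over-power-of-2 n, padding can outweigh the per-level savings)

Standard: 6859 multiplications (19^3). Strassen: 16807 multiplications (7^5, after padding to 32x32). Strassen reduces 8 recursive multiplications to 7 at each level.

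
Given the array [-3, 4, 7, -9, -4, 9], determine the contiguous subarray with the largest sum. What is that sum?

Using Kadane's algorithm on [-3, 4, 7, -9, -4, 9]:

Scanning through the array:
Position 1 (value 4): max_ending_here = 4, max_so_far = 4
Position 2 (value 7): max_ending_here = 11, max_so_far = 11
Position 3 (value -9): max_ending_here = 2, max_so_far = 11
Position 4 (value -4): max_ending_here = -2, max_so_far = 11
Position 5 (value 9): max_ending_here = 9, max_so_far = 11

Maximum subarray: [4, 7]
Maximum sum: 11

The maximum subarray is [4, 7] with sum 11. This subarray runs from index 1 to index 2.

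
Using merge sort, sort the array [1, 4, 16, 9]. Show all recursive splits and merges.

Merge sort trace:

Split: [1, 4, 16, 9] -> [1, 4] and [16, 9]
  Split: [1, 4] -> [1] and [4]
  Merge: [1] + [4] -> [1, 4]
  Split: [16, 9] -> [16] and [9]
  Merge: [16] + [9] -> [9, 16]
Merge: [1, 4] + [9, 16] -> [1, 4, 9, 16]

Final sorted array: [1, 4, 9, 16]

The merge sort proceeds by recursively splitting the array and merging sorted halves.
After all merges, the sorted array is [1, 4, 9, 16].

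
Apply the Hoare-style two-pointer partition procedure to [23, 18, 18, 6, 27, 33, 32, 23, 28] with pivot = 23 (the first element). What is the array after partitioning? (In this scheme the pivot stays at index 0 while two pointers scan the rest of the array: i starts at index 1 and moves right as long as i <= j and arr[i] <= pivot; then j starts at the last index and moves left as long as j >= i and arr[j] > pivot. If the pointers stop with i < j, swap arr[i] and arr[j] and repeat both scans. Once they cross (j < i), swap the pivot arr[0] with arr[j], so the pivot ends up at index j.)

Hoare-style two-pointer partition with pivot = 23:

Initial array: [23, 18, 18, 6, 27, 33, 32, 23, 28]

Pointers start at i = 1, j = 8.
i stops at index 4 (arr[4]=27 > 23), j stops at index 7 (arr[7]=23 <= 23): swap arr[4] and arr[7], array becomes [23, 18, 18, 6, 23, 33, 32, 27, 28]
i ends at 5, j ends at 4: the pointers have crossed (j < i), so scanning stops.

Swap pivot arr[0] with arr[4] to place pivot at position 4: [23, 18, 18, 6, 23, 33, 32, 27, 28]
Pivot position: 4

After partitioning with pivot 23, the array becomes [23, 18, 18, 6, 23, 33, 32, 27, 28]. The pivot is placed at index 4. All elements to the left of the pivot are <= 23, and all elements to the right are > 23.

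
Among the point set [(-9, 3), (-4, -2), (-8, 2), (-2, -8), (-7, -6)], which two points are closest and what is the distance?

Computing all pairwise distances among 5 points:

d((-9, 3), (-4, -2)) = 7.0711
d((-9, 3), (-8, 2)) = 1.4142 <-- minimum
d((-9, 3), (-2, -8)) = 13.0384
d((-9, 3), (-7, -6)) = 9.2195
d((-4, -2), (-8, 2)) = 5.6569
d((-4, -2), (-2, -8)) = 6.3246
d((-4, -2), (-7, -6)) = 5.0
d((-8, 2), (-2, -8)) = 11.6619
d((-8, 2), (-7, -6)) = 8.0623
d((-2, -8), (-7, -6)) = 5.3852

Closest pair: (-9, 3) and (-8, 2) with distance 1.4142

The closest pair is (-9, 3) and (-8, 2) with Euclidean distance 1.4142. For 5 points, brute-force pairwise comparison is shown above. For large n, the divide-and-conquer algorithm (sort by x, recurse on halves, check the dividing strip) achieves O(n log n).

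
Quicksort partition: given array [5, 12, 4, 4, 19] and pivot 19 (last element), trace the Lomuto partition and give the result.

Lomuto partition with pivot = 19:

Initial array: [5, 12, 4, 4, 19]

arr[0]=5 <= 19: swap with position 0, array becomes [5, 12, 4, 4, 19]
arr[1]=12 <= 19: swap with position 1, array becomes [5, 12, 4, 4, 19]
arr[2]=4 <= 19: swap with position 2, array becomes [5, 12, 4, 4, 19]
arr[3]=4 <= 19: swap with position 3, array becomes [5, 12, 4, 4, 19]

Place pivot at position 4: [5, 12, 4, 4, 19]
Pivot position: 4

After partitioning with pivot 19, the array becomes [5, 12, 4, 4, 19]. The pivot is placed at index 4. All elements to the left of the pivot are <= 19, and all elements to the right are > 19.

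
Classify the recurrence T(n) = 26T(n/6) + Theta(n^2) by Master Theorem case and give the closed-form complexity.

Master Theorem for T(n) = 26T(n/6) + O(n^2):

a = 26, b = 6, c = 2
log_b(a) = log_6(26) = 1.8184

Case 3: c = 2 > log_6(26) = 1.8184
T(n) = O(n^2) = O(n^2)

For T(n) = 26T(n/6) + O(n^2): log_6(26) = 1.8184. This is Case 3 of the Master Theorem (c > log_b(a), work dominated by root), giving O(n^2).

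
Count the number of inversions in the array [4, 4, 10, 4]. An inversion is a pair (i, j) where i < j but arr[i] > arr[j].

Finding inversions in [4, 4, 10, 4]:

(2, 3): arr[2]=10 > arr[3]=4

Total inversions: 1

The array has 1 inversion(s): (2,3). Each pair (i,j) satisfies i < j and arr[i] > arr[j].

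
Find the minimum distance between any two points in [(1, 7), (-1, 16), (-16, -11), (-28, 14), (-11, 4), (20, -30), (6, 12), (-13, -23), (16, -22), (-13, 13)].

Computing all pairwise distances among 10 points:

d((1, 7), (-1, 16)) = 9.2195
d((1, 7), (-16, -11)) = 24.7588
d((1, 7), (-28, 14)) = 29.8329
d((1, 7), (-11, 4)) = 12.3693
d((1, 7), (20, -30)) = 41.5933
d((1, 7), (6, 12)) = 7.0711 <-- minimum
d((1, 7), (-13, -23)) = 33.1059
d((1, 7), (16, -22)) = 32.6497
d((1, 7), (-13, 13)) = 15.2315
d((-1, 16), (-16, -11)) = 30.8869
d((-1, 16), (-28, 14)) = 27.074
d((-1, 16), (-11, 4)) = 15.6205
d((-1, 16), (20, -30)) = 50.5668
d((-1, 16), (6, 12)) = 8.0623
d((-1, 16), (-13, -23)) = 40.8044
d((-1, 16), (16, -22)) = 41.6293
d((-1, 16), (-13, 13)) = 12.3693
d((-16, -11), (-28, 14)) = 27.7308
d((-16, -11), (-11, 4)) = 15.8114
d((-16, -11), (20, -30)) = 40.7063
d((-16, -11), (6, 12)) = 31.8277
d((-16, -11), (-13, -23)) = 12.3693
d((-16, -11), (16, -22)) = 33.8378
d((-16, -11), (-13, 13)) = 24.1868
d((-28, 14), (-11, 4)) = 19.7231
d((-28, 14), (20, -30)) = 65.1153
d((-28, 14), (6, 12)) = 34.0588
d((-28, 14), (-13, -23)) = 39.9249
d((-28, 14), (16, -22)) = 56.8507
d((-28, 14), (-13, 13)) = 15.0333
d((-11, 4), (20, -30)) = 46.0109
d((-11, 4), (6, 12)) = 18.7883
d((-11, 4), (-13, -23)) = 27.074
d((-11, 4), (16, -22)) = 37.4833
d((-11, 4), (-13, 13)) = 9.2195
d((20, -30), (6, 12)) = 44.2719
d((20, -30), (-13, -23)) = 33.7343
d((20, -30), (16, -22)) = 8.9443
d((20, -30), (-13, 13)) = 54.2033
d((6, 12), (-13, -23)) = 39.8246
d((6, 12), (16, -22)) = 35.4401
d((6, 12), (-13, 13)) = 19.0263
d((-13, -23), (16, -22)) = 29.0172
d((-13, -23), (-13, 13)) = 36.0
d((16, -22), (-13, 13)) = 45.4533

Closest pair: (1, 7) and (6, 12) with distance 7.0711

The closest pair is (1, 7) and (6, 12) with Euclidean distance 7.0711. For 10 points, brute-force pairwise comparison is shown above. For large n, the divide-and-conquer algorithm (sort by x, recurse on halves, check the dividing strip) achieves O(n log n).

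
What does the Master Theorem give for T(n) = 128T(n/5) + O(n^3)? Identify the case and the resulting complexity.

Master Theorem for T(n) = 128T(n/5) + O(n^3):

a = 128, b = 5, c = 3
log_b(a) = log_5(128) = 3.0147

Case 1: c = 3 < log_5(128) = 3.0147
T(n) = O(n^(log_5 128))

For T(n) = 128T(n/5) + O(n^3): log_5(128) = 3.0147. This is Case 1 of the Master Theorem (c < log_b(a), work dominated by leaves), giving O(n^(log_5 128)).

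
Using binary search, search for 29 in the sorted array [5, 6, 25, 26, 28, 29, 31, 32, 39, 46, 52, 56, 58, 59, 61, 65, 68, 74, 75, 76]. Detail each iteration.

Binary search for 29 in [5, 6, 25, 26, 28, 29, 31, 32, 39, 46, 52, 56, 58, 59, 61, 65, 68, 74, 75, 76]:

lo=0, hi=19, mid=9, arr[mid]=46 -> 46 > 29, search left half
lo=0, hi=8, mid=4, arr[mid]=28 -> 28 < 29, search right half
lo=5, hi=8, mid=6, arr[mid]=31 -> 31 > 29, search left half
lo=5, hi=5, mid=5, arr[mid]=29 -> Found target at index 5!

Binary search finds 29 at index 5 after 4 comparisons. The search repeatedly halves the search space by comparing with the middle element.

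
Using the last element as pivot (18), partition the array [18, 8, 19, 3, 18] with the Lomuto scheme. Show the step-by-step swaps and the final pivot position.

Lomuto partition with pivot = 18:

Initial array: [18, 8, 19, 3, 18]

arr[0]=18 <= 18: swap with position 0, array becomes [18, 8, 19, 3, 18]
arr[1]=8 <= 18: swap with position 1, array becomes [18, 8, 19, 3, 18]
arr[2]=19 > 18: no swap
arr[3]=3 <= 18: swap with position 2, array becomes [18, 8, 3, 19, 18]

Place pivot at position 3: [18, 8, 3, 18, 19]
Pivot position: 3

After partitioning with pivot 18, the array becomes [18, 8, 3, 18, 19]. The pivot is placed at index 3. All elements to the left of the pivot are <= 18, and all elements to the right are > 18.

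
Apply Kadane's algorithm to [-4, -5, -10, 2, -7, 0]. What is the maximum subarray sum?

Using Kadane's algorithm on [-4, -5, -10, 2, -7, 0]:

Scanning through the array:
Position 1 (value -5): max_ending_here = -5, max_so_far = -4
Position 2 (value -10): max_ending_here = -10, max_so_far = -4
Position 3 (value 2): max_ending_here = 2, max_so_far = 2
Position 4 (value -7): max_ending_here = -5, max_so_far = 2
Position 5 (value 0): max_ending_here = 0, max_so_far = 2

Maximum subarray: [2]
Maximum sum: 2

The maximum subarray is [2] with sum 2. This subarray runs from index 3 to index 3.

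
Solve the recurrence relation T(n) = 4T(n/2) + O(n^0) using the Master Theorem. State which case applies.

Master Theorem for T(n) = 4T(n/2) + O(n^0):

a = 4, b = 2, c = 0
log_b(a) = log_2(4) = 2.0000

Case 1: c = 0 < log_2(4) = 2.0000
T(n) = O(n^(log_2 4)) = O(n^2)

For T(n) = 4T(n/2) + O(n^0): log_2(4) = 2.0000. This is Case 1 of the Master Theorem (c < log_b(a), work dominated by leaves), giving O(n^2).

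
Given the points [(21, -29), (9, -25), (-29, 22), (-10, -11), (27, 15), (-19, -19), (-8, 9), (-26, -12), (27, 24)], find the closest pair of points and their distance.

Computing all pairwise distances among 9 points:

d((21, -29), (9, -25)) = 12.6491
d((21, -29), (-29, 22)) = 71.4213
d((21, -29), (-10, -11)) = 35.8469
d((21, -29), (27, 15)) = 44.4072
d((21, -29), (-19, -19)) = 41.2311
d((21, -29), (-8, 9)) = 47.8017
d((21, -29), (-26, -12)) = 49.98
d((21, -29), (27, 24)) = 53.3385
d((9, -25), (-29, 22)) = 60.4401
d((9, -25), (-10, -11)) = 23.6008
d((9, -25), (27, 15)) = 43.8634
d((9, -25), (-19, -19)) = 28.6356
d((9, -25), (-8, 9)) = 38.0132
d((9, -25), (-26, -12)) = 37.3363
d((9, -25), (27, 24)) = 52.2015
d((-29, 22), (-10, -11)) = 38.0789
d((-29, 22), (27, 15)) = 56.4358
d((-29, 22), (-19, -19)) = 42.2019
d((-29, 22), (-8, 9)) = 24.6982
d((-29, 22), (-26, -12)) = 34.1321
d((-29, 22), (27, 24)) = 56.0357
d((-10, -11), (27, 15)) = 45.2217
d((-10, -11), (-19, -19)) = 12.0416
d((-10, -11), (-8, 9)) = 20.0998
d((-10, -11), (-26, -12)) = 16.0312
d((-10, -11), (27, 24)) = 50.9313
d((27, 15), (-19, -19)) = 57.2014
d((27, 15), (-8, 9)) = 35.5106
d((27, 15), (-26, -12)) = 59.4811
d((27, 15), (27, 24)) = 9.0 <-- minimum
d((-19, -19), (-8, 9)) = 30.0832
d((-19, -19), (-26, -12)) = 9.8995
d((-19, -19), (27, 24)) = 62.9682
d((-8, 9), (-26, -12)) = 27.6586
d((-8, 9), (27, 24)) = 38.0789
d((-26, -12), (27, 24)) = 64.0703

Closest pair: (27, 15) and (27, 24) with distance 9.0

The closest pair is (27, 15) and (27, 24) with Euclidean distance 9.0. For 9 points, brute-force pairwise comparison is shown above. For large n, the divide-and-conquer algorithm (sort by x, recurse on halves, check the dividing strip) achieves O(n log n).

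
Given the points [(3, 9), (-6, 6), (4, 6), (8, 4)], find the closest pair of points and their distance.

Computing all pairwise distances among 4 points:

d((3, 9), (-6, 6)) = 9.4868
d((3, 9), (4, 6)) = 3.1623 <-- minimum
d((3, 9), (8, 4)) = 7.0711
d((-6, 6), (4, 6)) = 10.0
d((-6, 6), (8, 4)) = 14.1421
d((4, 6), (8, 4)) = 4.4721

Closest pair: (3, 9) and (4, 6) with distance 3.1623

The closest pair is (3, 9) and (4, 6) with Euclidean distance 3.1623. For 4 points, brute-force pairwise comparison is shown above. For large n, the divide-and-conquer algorithm (sort by x, recurse on halves, check the dividing strip) achieves O(n log n).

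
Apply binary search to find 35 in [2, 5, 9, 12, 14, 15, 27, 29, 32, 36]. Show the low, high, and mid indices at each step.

Binary search for 35 in [2, 5, 9, 12, 14, 15, 27, 29, 32, 36]:

lo=0, hi=9, mid=4, arr[mid]=14 -> 14 < 35, search right half
lo=5, hi=9, mid=7, arr[mid]=29 -> 29 < 35, search right half
lo=8, hi=9, mid=8, arr[mid]=32 -> 32 < 35, search right half
lo=9, hi=9, mid=9, arr[mid]=36 -> 36 > 35, search left half
lo=9 > hi=8, target 35 not found

Binary search determines that 35 is not in the array after 4 comparisons. The search space was exhausted without finding the target.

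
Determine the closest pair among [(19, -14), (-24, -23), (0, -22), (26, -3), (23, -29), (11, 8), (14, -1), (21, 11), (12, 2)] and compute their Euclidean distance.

Computing all pairwise distances among 9 points:

d((19, -14), (-24, -23)) = 43.9318
d((19, -14), (0, -22)) = 20.6155
d((19, -14), (26, -3)) = 13.0384
d((19, -14), (23, -29)) = 15.5242
d((19, -14), (11, 8)) = 23.4094
d((19, -14), (14, -1)) = 13.9284
d((19, -14), (21, 11)) = 25.0799
d((19, -14), (12, 2)) = 17.4642
d((-24, -23), (0, -22)) = 24.0208
d((-24, -23), (26, -3)) = 53.8516
d((-24, -23), (23, -29)) = 47.3814
d((-24, -23), (11, 8)) = 46.7547
d((-24, -23), (14, -1)) = 43.909
d((-24, -23), (21, 11)) = 56.4004
d((-24, -23), (12, 2)) = 43.8292
d((0, -22), (26, -3)) = 32.2025
d((0, -22), (23, -29)) = 24.0416
d((0, -22), (11, 8)) = 31.9531
d((0, -22), (14, -1)) = 25.2389
d((0, -22), (21, 11)) = 39.1152
d((0, -22), (12, 2)) = 26.8328
d((26, -3), (23, -29)) = 26.1725
d((26, -3), (11, 8)) = 18.6011
d((26, -3), (14, -1)) = 12.1655
d((26, -3), (21, 11)) = 14.8661
d((26, -3), (12, 2)) = 14.8661
d((23, -29), (11, 8)) = 38.8973
d((23, -29), (14, -1)) = 29.4109
d((23, -29), (21, 11)) = 40.05
d((23, -29), (12, 2)) = 32.8938
d((11, 8), (14, -1)) = 9.4868
d((11, 8), (21, 11)) = 10.4403
d((11, 8), (12, 2)) = 6.0828
d((14, -1), (21, 11)) = 13.8924
d((14, -1), (12, 2)) = 3.6056 <-- minimum
d((21, 11), (12, 2)) = 12.7279

Closest pair: (14, -1) and (12, 2) with distance 3.6056

The closest pair is (14, -1) and (12, 2) with Euclidean distance 3.6056. For 9 points, brute-force pairwise comparison is shown above. For large n, the divide-and-conquer algorithm (sort by x, recurse on halves, check the dividing strip) achieves O(n log n).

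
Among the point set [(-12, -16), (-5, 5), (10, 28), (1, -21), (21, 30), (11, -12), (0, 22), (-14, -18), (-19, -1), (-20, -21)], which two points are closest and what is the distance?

Computing all pairwise distances among 10 points:

d((-12, -16), (-5, 5)) = 22.1359
d((-12, -16), (10, 28)) = 49.1935
d((-12, -16), (1, -21)) = 13.9284
d((-12, -16), (21, 30)) = 56.6127
d((-12, -16), (11, -12)) = 23.3452
d((-12, -16), (0, 22)) = 39.8497
d((-12, -16), (-14, -18)) = 2.8284 <-- minimum
d((-12, -16), (-19, -1)) = 16.5529
d((-12, -16), (-20, -21)) = 9.434
d((-5, 5), (10, 28)) = 27.4591
d((-5, 5), (1, -21)) = 26.6833
d((-5, 5), (21, 30)) = 36.0694
d((-5, 5), (11, -12)) = 23.3452
d((-5, 5), (0, 22)) = 17.72
d((-5, 5), (-14, -18)) = 24.6982
d((-5, 5), (-19, -1)) = 15.2315
d((-5, 5), (-20, -21)) = 30.0167
d((10, 28), (1, -21)) = 49.8197
d((10, 28), (21, 30)) = 11.1803
d((10, 28), (11, -12)) = 40.0125
d((10, 28), (0, 22)) = 11.6619
d((10, 28), (-14, -18)) = 51.8845
d((10, 28), (-19, -1)) = 41.0122
d((10, 28), (-20, -21)) = 57.4543
d((1, -21), (21, 30)) = 54.7814
d((1, -21), (11, -12)) = 13.4536
d((1, -21), (0, 22)) = 43.0116
d((1, -21), (-14, -18)) = 15.2971
d((1, -21), (-19, -1)) = 28.2843
d((1, -21), (-20, -21)) = 21.0
d((21, 30), (11, -12)) = 43.1741
d((21, 30), (0, 22)) = 22.4722
d((21, 30), (-14, -18)) = 59.4054
d((21, 30), (-19, -1)) = 50.6063
d((21, 30), (-20, -21)) = 65.437
d((11, -12), (0, 22)) = 35.7351
d((11, -12), (-14, -18)) = 25.7099
d((11, -12), (-19, -1)) = 31.9531
d((11, -12), (-20, -21)) = 32.28
d((0, 22), (-14, -18)) = 42.3792
d((0, 22), (-19, -1)) = 29.8329
d((0, 22), (-20, -21)) = 47.4236
d((-14, -18), (-19, -1)) = 17.72
d((-14, -18), (-20, -21)) = 6.7082
d((-19, -1), (-20, -21)) = 20.025

Closest pair: (-12, -16) and (-14, -18) with distance 2.8284

The closest pair is (-12, -16) and (-14, -18) with Euclidean distance 2.8284. For 10 points, brute-force pairwise comparison is shown above. For large n, the divide-and-conquer algorithm (sort by x, recurse on halves, check the dividing strip) achieves O(n log n).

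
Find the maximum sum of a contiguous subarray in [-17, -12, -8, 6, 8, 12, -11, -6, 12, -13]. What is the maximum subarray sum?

Using Kadane's algorithm on [-17, -12, -8, 6, 8, 12, -11, -6, 12, -13]:

Scanning through the array:
Position 1 (value -12): max_ending_here = -12, max_so_far = -12
Position 2 (value -8): max_ending_here = -8, max_so_far = -8
Position 3 (value 6): max_ending_here = 6, max_so_far = 6
Position 4 (value 8): max_ending_here = 14, max_so_far = 14
Position 5 (value 12): max_ending_here = 26, max_so_far = 26
Position 6 (value -11): max_ending_here = 15, max_so_far = 26
Position 7 (value -6): max_ending_here = 9, max_so_far = 26
Position 8 (value 12): max_ending_here = 21, max_so_far = 26
Position 9 (value -13): max_ending_here = 8, max_so_far = 26

Maximum subarray: [6, 8, 12]
Maximum sum: 26

The maximum subarray is [6, 8, 12] with sum 26. This subarray runs from index 3 to index 5.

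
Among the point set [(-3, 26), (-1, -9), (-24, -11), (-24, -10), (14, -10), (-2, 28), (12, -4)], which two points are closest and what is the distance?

Computing all pairwise distances among 7 points:

d((-3, 26), (-1, -9)) = 35.0571
d((-3, 26), (-24, -11)) = 42.5441
d((-3, 26), (-24, -10)) = 41.6773
d((-3, 26), (14, -10)) = 39.8121
d((-3, 26), (-2, 28)) = 2.2361
d((-3, 26), (12, -4)) = 33.541
d((-1, -9), (-24, -11)) = 23.0868
d((-1, -9), (-24, -10)) = 23.0217
d((-1, -9), (14, -10)) = 15.0333
d((-1, -9), (-2, 28)) = 37.0135
d((-1, -9), (12, -4)) = 13.9284
d((-24, -11), (-24, -10)) = 1.0 <-- minimum
d((-24, -11), (14, -10)) = 38.0132
d((-24, -11), (-2, 28)) = 44.7772
d((-24, -11), (12, -4)) = 36.6742
d((-24, -10), (14, -10)) = 38.0
d((-24, -10), (-2, 28)) = 43.909
d((-24, -10), (12, -4)) = 36.4966
d((14, -10), (-2, 28)) = 41.2311
d((14, -10), (12, -4)) = 6.3246
d((-2, 28), (12, -4)) = 34.9285

Closest pair: (-24, -11) and (-24, -10) with distance 1.0

The closest pair is (-24, -11) and (-24, -10) with Euclidean distance 1.0. For 7 points, brute-force pairwise comparison is shown above. For large n, the divide-and-conquer algorithm (sort by x, recurse on halves, check the dividing strip) achieves O(n log n).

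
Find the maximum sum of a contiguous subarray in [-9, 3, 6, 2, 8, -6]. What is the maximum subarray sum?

Using Kadane's algorithm on [-9, 3, 6, 2, 8, -6]:

Scanning through the array:
Position 1 (value 3): max_ending_here = 3, max_so_far = 3
Position 2 (value 6): max_ending_here = 9, max_so_far = 9
Position 3 (value 2): max_ending_here = 11, max_so_far = 11
Position 4 (value 8): max_ending_here = 19, max_so_far = 19
Position 5 (value -6): max_ending_here = 13, max_so_far = 19

Maximum subarray: [3, 6, 2, 8]
Maximum sum: 19

The maximum subarray is [3, 6, 2, 8] with sum 19. This subarray runs from index 1 to index 4.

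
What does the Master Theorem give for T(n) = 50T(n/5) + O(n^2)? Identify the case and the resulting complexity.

Master Theorem for T(n) = 50T(n/5) + O(n^2):

a = 50, b = 5, c = 2
log_b(a) = log_5(50) = 2.4307

Case 1: c = 2 < log_5(50) = 2.4307
T(n) = O(n^(log_5 50))

For T(n) = 50T(n/5) + O(n^2): log_5(50) = 2.4307. This is Case 1 of the Master Theorem (c < log_b(a), work dominated by leaves), giving O(n^(log_5 50)).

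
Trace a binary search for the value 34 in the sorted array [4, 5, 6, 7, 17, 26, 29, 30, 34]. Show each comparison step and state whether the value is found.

Binary search for 34 in [4, 5, 6, 7, 17, 26, 29, 30, 34]:

lo=0, hi=8, mid=4, arr[mid]=17 -> 17 < 34, search right half
lo=5, hi=8, mid=6, arr[mid]=29 -> 29 < 34, search right half
lo=7, hi=8, mid=7, arr[mid]=30 -> 30 < 34, search right half
lo=8, hi=8, mid=8, arr[mid]=34 -> Found target at index 8!

Binary search finds 34 at index 8 after 4 comparisons. The search repeatedly halves the search space by comparing with the middle element.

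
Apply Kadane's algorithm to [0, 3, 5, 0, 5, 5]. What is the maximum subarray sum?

Using Kadane's algorithm on [0, 3, 5, 0, 5, 5]:

Scanning through the array:
Position 1 (value 3): max_ending_here = 3, max_so_far = 3
Position 2 (value 5): max_ending_here = 8, max_so_far = 8
Position 3 (value 0): max_ending_here = 8, max_so_far = 8
Position 4 (value 5): max_ending_here = 13, max_so_far = 13
Position 5 (value 5): max_ending_here = 18, max_so_far = 18

Maximum subarray: [0, 3, 5, 0, 5, 5]
Maximum sum: 18

The maximum subarray is [0, 3, 5, 0, 5, 5] with sum 18. This subarray runs from index 0 to index 5.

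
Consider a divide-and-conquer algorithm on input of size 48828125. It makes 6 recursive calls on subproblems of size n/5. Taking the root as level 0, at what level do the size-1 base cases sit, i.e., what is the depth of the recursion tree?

For divide and conquer with division factor 5:

Problem sizes at each level:
Level 0: 48828125
Level 1: 9765625
Level 2: 1953125
Level 3: 390625
Level 4: 78125
Level 5: 15625
Level 6: 3125
Level 7: 625
Level 8: 125
Level 9: 25
Level 10: 5
Level 11: 1

The root is level 0 and the size-1 base case is level 11 (the tree spans levels 0 through 11, i.e. 12 levels counting the root), so the depth is the number of divisions: log_5(48828125) = 11

The recursion tree depth is log_5(48828125) = 11. At each level, the problem size is divided by 5, so it takes 11 divisions to reduce to a base case of size 1. The algorithm makes 6 recursive calls at each level.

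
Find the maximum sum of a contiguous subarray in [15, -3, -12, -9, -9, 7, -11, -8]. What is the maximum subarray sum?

Using Kadane's algorithm on [15, -3, -12, -9, -9, 7, -11, -8]:

Scanning through the array:
Position 1 (value -3): max_ending_here = 12, max_so_far = 15
Position 2 (value -12): max_ending_here = 0, max_so_far = 15
Position 3 (value -9): max_ending_here = -9, max_so_far = 15
Position 4 (value -9): max_ending_here = -9, max_so_far = 15
Position 5 (value 7): max_ending_here = 7, max_so_far = 15
Position 6 (value -11): max_ending_here = -4, max_so_far = 15
Position 7 (value -8): max_ending_here = -8, max_so_far = 15

Maximum subarray: [15]
Maximum sum: 15

The maximum subarray is [15] with sum 15. This subarray runs from index 0 to index 0.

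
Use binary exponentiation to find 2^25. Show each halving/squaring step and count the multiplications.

Computing 2^25 by squaring (build up from 2^1; each line after the first costs one multiplication):

2^1 = 2
2^2 = (2^1)^2 = 2^2 = 4
2^3 = 2 * 2^2 = 2 * 4 = 8
2^6 = (2^3)^2 = 8^2 = 64
2^12 = (2^6)^2 = 64^2 = 4096
2^24 = (2^12)^2 = 4096^2 = 16777216
2^25 = 2 * 2^24 = 2 * 16777216 = 33554432

Result: 33554432
Multiplications needed: 6 (6 lines after 2^1)

2^25 = 33554432. Using exponentiation by squaring, this requires 6 multiplications. The key idea: if the exponent is even, square the half-power; if odd, multiply by the base once.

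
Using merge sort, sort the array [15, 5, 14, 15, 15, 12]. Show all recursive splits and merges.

Merge sort trace:

Split: [15, 5, 14, 15, 15, 12] -> [15, 5, 14] and [15, 15, 12]
  Split: [15, 5, 14] -> [15] and [5, 14]
    Split: [5, 14] -> [5] and [14]
    Merge: [5] + [14] -> [5, 14]
  Merge: [15] + [5, 14] -> [5, 14, 15]
  Split: [15, 15, 12] -> [15] and [15, 12]
    Split: [15, 12] -> [15] and [12]
    Merge: [15] + [12] -> [12, 15]
  Merge: [15] + [12, 15] -> [12, 15, 15]
Merge: [5, 14, 15] + [12, 15, 15] -> [5, 12, 14, 15, 15, 15]

Final sorted array: [5, 12, 14, 15, 15, 15]

The merge sort proceeds by recursively splitting the array and merging sorted halves.
After all merges, the sorted array is [5, 12, 14, 15, 15, 15].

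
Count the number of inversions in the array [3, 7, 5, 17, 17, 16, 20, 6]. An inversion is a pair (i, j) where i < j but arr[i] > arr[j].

Finding inversions in [3, 7, 5, 17, 17, 16, 20, 6]:

(1, 2): arr[1]=7 > arr[2]=5
(1, 7): arr[1]=7 > arr[7]=6
(3, 5): arr[3]=17 > arr[5]=16
(3, 7): arr[3]=17 > arr[7]=6
(4, 5): arr[4]=17 > arr[5]=16
(4, 7): arr[4]=17 > arr[7]=6
(5, 7): arr[5]=16 > arr[7]=6
(6, 7): arr[6]=20 > arr[7]=6

Total inversions: 8

The array has 8 inversion(s): (1,2), (1,7), (3,5), (3,7), (4,5), (4,7), (5,7), (6,7). Each pair (i,j) satisfies i < j and arr[i] > arr[j].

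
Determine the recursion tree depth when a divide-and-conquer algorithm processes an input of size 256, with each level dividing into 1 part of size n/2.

For divide and conquer with division factor 2:

Problem sizes at each level:
Level 0: 256
Level 1: 128
Level 2: 64
Level 3: 32
Level 4: 16
Level 5: 8
Level 6: 4
Level 7: 2
Level 8: 1

The root is level 0 and the size-1 base case is level 8 (the tree spans levels 0 through 8, i.e. 9 levels counting the root), so the depth is the number of divisions: log_2(256) = 8

The recursion tree depth is log_2(256) = 8. At each level, the problem size is divided by 2, so it takes 8 divisions to reduce to a base case of size 1. The algorithm makes 1 recursive call at each level.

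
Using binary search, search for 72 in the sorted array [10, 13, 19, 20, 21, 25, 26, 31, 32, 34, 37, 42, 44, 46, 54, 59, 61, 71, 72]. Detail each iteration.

Binary search for 72 in [10, 13, 19, 20, 21, 25, 26, 31, 32, 34, 37, 42, 44, 46, 54, 59, 61, 71, 72]:

lo=0, hi=18, mid=9, arr[mid]=34 -> 34 < 72, search right half
lo=10, hi=18, mid=14, arr[mid]=54 -> 54 < 72, search right half
lo=15, hi=18, mid=16, arr[mid]=61 -> 61 < 72, search right half
lo=17, hi=18, mid=17, arr[mid]=71 -> 71 < 72, search right half
lo=18, hi=18, mid=18, arr[mid]=72 -> Found target at index 18!

Binary search finds 72 at index 18 after 5 comparisons. The search repeatedly halves the search space by comparing with the middle element.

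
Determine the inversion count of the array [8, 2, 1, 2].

Finding inversions in [8, 2, 1, 2]:

(0, 1): arr[0]=8 > arr[1]=2
(0, 2): arr[0]=8 > arr[2]=1
(0, 3): arr[0]=8 > arr[3]=2
(1, 2): arr[1]=2 > arr[2]=1

Total inversions: 4

The array has 4 inversion(s): (0,1), (0,2), (0,3), (1,2). Each pair (i,j) satisfies i < j and arr[i] > arr[j].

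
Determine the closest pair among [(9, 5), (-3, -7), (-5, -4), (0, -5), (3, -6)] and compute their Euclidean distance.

Computing all pairwise distances among 5 points:

d((9, 5), (-3, -7)) = 16.9706
d((9, 5), (-5, -4)) = 16.6433
d((9, 5), (0, -5)) = 13.4536
d((9, 5), (3, -6)) = 12.53
d((-3, -7), (-5, -4)) = 3.6056
d((-3, -7), (0, -5)) = 3.6056
d((-3, -7), (3, -6)) = 6.0828
d((-5, -4), (0, -5)) = 5.099
d((-5, -4), (3, -6)) = 8.2462
d((0, -5), (3, -6)) = 3.1623 <-- minimum

Closest pair: (0, -5) and (3, -6) with distance 3.1623

The closest pair is (0, -5) and (3, -6) with Euclidean distance 3.1623. For 5 points, brute-force pairwise comparison is shown above. For large n, the divide-and-conquer algorithm (sort by x, recurse on halves, check the dividing strip) achieves O(n log n).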